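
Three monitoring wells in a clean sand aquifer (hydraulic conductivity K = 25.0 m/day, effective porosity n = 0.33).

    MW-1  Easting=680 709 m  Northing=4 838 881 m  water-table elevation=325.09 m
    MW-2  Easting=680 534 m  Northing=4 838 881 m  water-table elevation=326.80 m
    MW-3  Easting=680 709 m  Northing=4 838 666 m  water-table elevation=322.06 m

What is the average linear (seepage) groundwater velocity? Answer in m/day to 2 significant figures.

∂h/∂x = (326.80 − 325.09) / (680534 − 680709) = -0.009771
∂h/∂y = (322.06 − 325.09) / (4838666 − 4838881) = +0.01409
|∇h| = √(-0.009771² + 0.01409²) = 0.01715
Seepage velocity v = K·i/n = 25.0 × 0.01715 / 0.33 = 1.299 m/day.

1.3 m/day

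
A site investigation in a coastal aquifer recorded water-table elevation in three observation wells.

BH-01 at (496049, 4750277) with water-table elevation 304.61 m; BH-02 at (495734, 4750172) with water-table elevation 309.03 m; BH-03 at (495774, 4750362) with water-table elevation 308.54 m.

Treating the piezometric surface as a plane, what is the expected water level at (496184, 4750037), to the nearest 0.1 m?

Differences from BH-01: to BH-02 (Δx, Δy, Δh) = (-315, -105, +4.42); to BH-03 = (-275, 85, +3.93).
Solve a·Δx + b·Δy = Δh: det = (-315)·85 − (-275)·(-105) = -55650.
∂h/∂x = [(+4.42)·85 − (+3.93)·(-105)] / -55650 = -0.01417
∂h/∂y = [(-315)·(+3.93) − (-275)·(+4.42)] / -55650 = +0.0004034
h(496184, 4750037) = 304.61 + (-0.01417)·(135) + (+0.0004034)·(-240) = 304.61 -1.912 -0.097 = 302.601 m.

302.6 m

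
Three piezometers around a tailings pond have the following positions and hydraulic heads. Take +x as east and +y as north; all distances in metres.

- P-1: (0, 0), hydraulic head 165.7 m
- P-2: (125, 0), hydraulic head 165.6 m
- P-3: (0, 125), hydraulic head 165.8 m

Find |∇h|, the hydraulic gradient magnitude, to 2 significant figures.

0.0011

∂h/∂x = (165.6 − 165.7) / (125 − 0) = -0.0008000
∂h/∂y = (165.8 − 165.7) / (125 − 0) = +0.0008000
|∇h| = √(-0.0008000² + 0.0008000²) = 0.001131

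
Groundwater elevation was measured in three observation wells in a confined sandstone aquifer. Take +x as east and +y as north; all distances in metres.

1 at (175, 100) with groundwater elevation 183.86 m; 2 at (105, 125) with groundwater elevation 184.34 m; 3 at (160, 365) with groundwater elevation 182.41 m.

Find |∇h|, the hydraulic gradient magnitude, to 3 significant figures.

With h = a·x + b·y + c and 1 as origin, the differences give:
  (-70)·a + 25·b = +0.48
  (-15)·a + 265·b = -1.45
Eliminate b (×265 and ×25, subtract): -18175·a = 163.450 → a = ∂h/∂x = -0.008993
Back-substitute: b = ∂h/∂y = -0.005981.
|∇h| = √(-0.008993² + -0.005981²) = 0.0108

0.0108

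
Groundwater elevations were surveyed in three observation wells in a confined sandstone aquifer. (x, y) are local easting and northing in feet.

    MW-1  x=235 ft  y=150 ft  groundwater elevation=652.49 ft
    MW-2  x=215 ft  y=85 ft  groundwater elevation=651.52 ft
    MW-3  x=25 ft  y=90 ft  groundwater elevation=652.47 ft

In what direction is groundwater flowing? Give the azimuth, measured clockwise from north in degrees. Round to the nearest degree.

Taking MW-1 as reference: MW-2−MW-1 = (-20, -65, -0.97); MW-3−MW-1 = (-210, -60, -0.02).
Solve a·Δx + b·Δy = Δh: det = (-20)·(-60) − (-210)·(-65) = -12450.
∂h/∂x = [(-0.97)·(-60) − (-0.02)·(-65)] / -12450 = -0.004570
∂h/∂y = [(-20)·(-0.02) − (-210)·(-0.97)] / -12450 = +0.01633
Flow direction (−∇h) has components (+0.004570 E, -0.01633 N).
Azimuth = atan2(E, N) = atan2(+0.004570, -0.01633) = 164.4° ≈ 164°.

164°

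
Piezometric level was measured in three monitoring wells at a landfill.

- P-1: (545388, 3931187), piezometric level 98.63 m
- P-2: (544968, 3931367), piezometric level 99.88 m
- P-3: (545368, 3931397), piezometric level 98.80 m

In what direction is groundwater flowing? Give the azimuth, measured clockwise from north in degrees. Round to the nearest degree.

101°

Differences from P-1: to P-2 (Δx, Δy, Δh) = (-420, 180, +1.25); to P-3 = (-20, 210, +0.17).
Solve a·Δx + b·Δy = Δh: det = (-420)·210 − (-20)·180 = -84600.
∂h/∂x = [(+1.25)·210 − (+0.17)·180] / -84600 = -0.002741
∂h/∂y = [(-420)·(+0.17) − (-20)·(+1.25)] / -84600 = +0.0005485
Flow direction (−∇h) has components (+0.002741 E, -0.0005485 N).
Azimuth = atan2(E, N) = atan2(+0.002741, -0.0005485) = 101.3° ≈ 101°.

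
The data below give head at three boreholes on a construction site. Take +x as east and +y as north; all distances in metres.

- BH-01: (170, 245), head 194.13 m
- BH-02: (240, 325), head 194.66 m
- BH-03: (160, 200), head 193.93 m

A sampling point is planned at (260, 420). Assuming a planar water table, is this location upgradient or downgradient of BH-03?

upgradient

With h = a·x + b·y + c and BH-01 as origin, the differences give:
  70·a + 80·b = +0.53
  (-10)·a + (-45)·b = -0.20
Eliminate b (×(-45) and ×80, subtract): -2350·a = -7.850 → a = ∂h/∂x = +0.003340
Back-substitute: b = ∂h/∂y = +0.003702.
Head at (260, 420) = 194.13 + (+0.003340)·(90) + (+0.003702)·(175) = 195.08 m.
That is higher than the 193.93 m at BH-03, so the point is upgradient.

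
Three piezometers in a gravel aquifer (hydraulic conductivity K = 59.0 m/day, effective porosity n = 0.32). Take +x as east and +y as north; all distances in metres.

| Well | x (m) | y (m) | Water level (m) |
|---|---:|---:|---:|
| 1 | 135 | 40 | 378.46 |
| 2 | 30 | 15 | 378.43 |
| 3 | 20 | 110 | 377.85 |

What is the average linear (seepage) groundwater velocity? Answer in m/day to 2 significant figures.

Three-point gradient (reference 1): Δ to 2 = (-105, -25, -0.03), Δ to 3 = (-115, 70, -0.61).
∂h/∂x = +0.001697, ∂h/∂y = -0.005927 (det = -10225).
|∇h| = √(0.001697² + -0.005927²) = 0.006165
Seepage velocity v = K·i/n = 59.0 × 0.006165 / 0.32 = 1.137 m/day.

1.1 m/day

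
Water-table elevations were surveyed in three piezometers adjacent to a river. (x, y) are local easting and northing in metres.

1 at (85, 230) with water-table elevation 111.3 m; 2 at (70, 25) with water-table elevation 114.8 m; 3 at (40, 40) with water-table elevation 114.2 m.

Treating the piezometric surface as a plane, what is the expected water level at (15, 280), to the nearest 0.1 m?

109.6 m

Differences from 1: to 2 (Δx, Δy, Δh) = (-15, -205, +3.5); to 3 = (-45, -190, +2.9).
Determinant of the coordinate differences = (-15)·(-190) − (-45)·(-205) = -6375.
∂h/∂x = [(+3.5)·(-190) − (+2.9)·(-205)] / -6375 = +0.01106
∂h/∂y = [(-15)·(+2.9) − (-45)·(+3.5)] / -6375 = -0.01788
h(15, 280) = 111.3 + (+0.01106)·(-70) + (-0.01788)·(50) = 111.3 -0.774 -0.894 = 109.632 m.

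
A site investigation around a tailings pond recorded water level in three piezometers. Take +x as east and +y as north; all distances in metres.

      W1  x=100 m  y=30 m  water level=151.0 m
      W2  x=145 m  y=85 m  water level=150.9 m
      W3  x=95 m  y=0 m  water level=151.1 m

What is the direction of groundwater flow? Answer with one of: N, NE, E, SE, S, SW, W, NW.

NW

Differences from W1: to W2 (Δx, Δy, Δh) = (45, 55, -0.1); to W3 = (-5, -30, +0.1).
Determinant of the coordinate differences = 45·(-30) − (-5)·55 = -1075.
∂h/∂x = [(-0.1)·(-30) − (+0.1)·55] / -1075 = +0.002326
∂h/∂y = [45·(+0.1) − (-5)·(-0.1)] / -1075 = -0.003721
Flow = −∇h = (-0.002326 east, +0.003721 north), which points northwest.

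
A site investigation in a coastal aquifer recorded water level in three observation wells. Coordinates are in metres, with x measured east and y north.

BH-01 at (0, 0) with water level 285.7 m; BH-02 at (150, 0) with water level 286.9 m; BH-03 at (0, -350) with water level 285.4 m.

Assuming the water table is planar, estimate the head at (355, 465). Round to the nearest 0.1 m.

288.9 m

∂h/∂x = (286.9 − 285.7) / (150 − 0) = +0.008000
∂h/∂y = (285.4 − 285.7) / (-350 − 0) = +0.0008571
h(355, 465) = 285.7 + (+0.008000)·(355) + (+0.0008571)·(465) = 285.7 +2.840 +0.399 = 288.939 m.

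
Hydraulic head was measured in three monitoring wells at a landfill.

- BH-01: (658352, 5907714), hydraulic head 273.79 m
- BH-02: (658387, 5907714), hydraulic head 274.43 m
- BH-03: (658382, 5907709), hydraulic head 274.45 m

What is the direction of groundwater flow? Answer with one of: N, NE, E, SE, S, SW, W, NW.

Differences from BH-01: to BH-02 (Δx, Δy, Δh) = (35, 0, +0.64); to BH-03 = (30, -5, +0.66).
Determinant of the coordinate differences = 35·(-5) − 30·0 = -175.
∂h/∂x = [(+0.64)·(-5) − (+0.66)·0] / -175 = +0.01829
∂h/∂y = [35·(+0.66) − 30·(+0.64)] / -175 = -0.02229
Flow = −∇h = (-0.01829 east, +0.02229 north), which points northwest.

NW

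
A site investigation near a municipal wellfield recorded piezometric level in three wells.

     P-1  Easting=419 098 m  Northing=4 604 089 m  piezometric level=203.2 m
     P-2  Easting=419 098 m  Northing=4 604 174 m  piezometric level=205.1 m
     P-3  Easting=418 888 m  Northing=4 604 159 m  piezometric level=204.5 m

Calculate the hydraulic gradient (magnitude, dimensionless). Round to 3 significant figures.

With h = a·x + b·y + c and P-1 as origin, the differences give:
  0·a + 85·b = +1.9
  (-210)·a + 70·b = +1.3
Eliminate b (×70 and ×85, subtract): 17850·a = 22.50 → a = ∂h/∂x = +0.001261
Back-substitute: b = ∂h/∂y = +0.02235.
|∇h| = √(0.001261² + 0.02235²) = 0.02239

0.0224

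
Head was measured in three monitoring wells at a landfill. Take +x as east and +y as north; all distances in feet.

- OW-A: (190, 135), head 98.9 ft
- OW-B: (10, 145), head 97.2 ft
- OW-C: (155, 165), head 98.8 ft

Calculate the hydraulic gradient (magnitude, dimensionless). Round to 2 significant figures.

0.013

Taking OW-A as reference: OW-B−OW-A = (-180, 10, -1.7); OW-C−OW-A = (-35, 30, -0.1).
Solve a·Δx + b·Δy = Δh: det = (-180)·30 − (-35)·10 = -5050.
∂h/∂x = [(-1.7)·30 − (-0.1)·10] / -5050 = +0.009901
∂h/∂y = [(-180)·(-0.1) − (-35)·(-1.7)] / -5050 = +0.008218
|∇h| = √(0.009901² + 0.008218²) = 0.01287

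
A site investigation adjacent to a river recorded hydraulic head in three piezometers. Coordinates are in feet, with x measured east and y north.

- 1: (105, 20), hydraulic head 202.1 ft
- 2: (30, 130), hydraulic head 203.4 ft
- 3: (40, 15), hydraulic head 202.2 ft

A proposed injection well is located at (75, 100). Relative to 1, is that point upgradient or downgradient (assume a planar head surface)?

upgradient

With h = a·x + b·y + c and 1 as origin, the differences give:
  (-75)·a + 110·b = +1.3
  (-65)·a + (-5)·b = +0.1
Eliminate b (×(-5) and ×110, subtract): 7525·a = -17.50 → a = ∂h/∂x = -0.002326
Back-substitute: b = ∂h/∂y = +0.01023.
Head at (75, 100) = 202.1 + (-0.002326)·(-30) + (+0.01023)·(80) = 202.99 ft.
That is higher than the 202.1 ft at 1, so the point is upgradient.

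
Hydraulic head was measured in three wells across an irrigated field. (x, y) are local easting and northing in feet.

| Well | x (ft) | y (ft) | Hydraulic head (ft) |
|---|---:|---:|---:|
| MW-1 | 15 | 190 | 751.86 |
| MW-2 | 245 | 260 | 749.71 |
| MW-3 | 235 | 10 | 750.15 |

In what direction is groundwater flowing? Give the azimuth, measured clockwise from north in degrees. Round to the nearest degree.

With h = a·x + b·y + c and MW-1 as origin, the differences give:
  230·a + 70·b = -2.15
  220·a + (-180)·b = -1.71
Eliminate b (×(-180) and ×70, subtract): -56800·a = 506.700 → a = ∂h/∂x = -0.008921
Back-substitute: b = ∂h/∂y = -0.001403.
Flow direction (−∇h) has components (+0.008921 E, +0.001403 N).
Azimuth = atan2(E, N) = atan2(+0.008921, +0.001403) = 81.1° ≈ 081°.

081°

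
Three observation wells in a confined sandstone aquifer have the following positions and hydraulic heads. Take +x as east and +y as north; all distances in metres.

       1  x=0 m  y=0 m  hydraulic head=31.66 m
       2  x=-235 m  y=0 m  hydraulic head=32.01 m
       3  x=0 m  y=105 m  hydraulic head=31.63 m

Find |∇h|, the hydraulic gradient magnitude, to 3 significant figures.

∂h/∂x = (32.01 − 31.66) / (-235 − 0) = -0.001489
∂h/∂y = (31.63 − 31.66) / (105 − 0) = -0.0002857
|∇h| = √(-0.001489² + -0.0002857²) = 0.001516

0.00152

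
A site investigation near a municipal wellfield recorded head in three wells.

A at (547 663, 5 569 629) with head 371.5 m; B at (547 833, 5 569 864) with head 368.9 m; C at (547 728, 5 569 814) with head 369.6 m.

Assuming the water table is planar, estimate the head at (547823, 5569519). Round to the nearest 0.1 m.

372.2 m

Taking A as reference: B−A = (170, 235, -2.6); C−A = (65, 185, -1.9).
Determinant of the coordinate differences = 170·185 − 65·235 = 16175.
∂h/∂x = [(-2.6)·185 − (-1.9)·235] / 16175 = -0.002133
∂h/∂y = [170·(-1.9) − 65·(-2.6)] / 16175 = -0.009521
h(547823, 5569519) = 371.5 + (-0.002133)·(160) + (-0.009521)·(-110) = 371.5 -0.341 +1.047 = 372.206 m.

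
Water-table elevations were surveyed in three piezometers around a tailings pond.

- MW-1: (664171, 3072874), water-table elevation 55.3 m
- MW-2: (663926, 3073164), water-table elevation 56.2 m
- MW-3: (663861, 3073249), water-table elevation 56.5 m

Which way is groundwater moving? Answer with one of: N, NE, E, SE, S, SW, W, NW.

Three-point gradient (reference MW-1): Δ to MW-2 = (-245, 290, +0.9), Δ to MW-3 = (-310, 375, +1.2).
∂h/∂x = +0.005316, ∂h/∂y = +0.007595 (det = -1975).
Flow = −∇h = (-0.005316 east, -0.007595 north), which points southwest.

SW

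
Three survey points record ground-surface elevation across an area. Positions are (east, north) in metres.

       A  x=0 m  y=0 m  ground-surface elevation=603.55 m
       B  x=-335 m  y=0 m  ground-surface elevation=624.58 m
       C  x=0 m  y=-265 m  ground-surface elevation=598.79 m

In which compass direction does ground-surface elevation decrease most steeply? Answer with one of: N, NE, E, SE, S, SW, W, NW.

∂z/∂x = (624.58 − 603.55) / (-335 − 0) = -0.06278
∂z/∂y = (598.79 − 603.55) / (-265 − 0) = +0.01796
Steepest decrease is along −∇f = (+0.06278 E, -0.01796 N) → east.

E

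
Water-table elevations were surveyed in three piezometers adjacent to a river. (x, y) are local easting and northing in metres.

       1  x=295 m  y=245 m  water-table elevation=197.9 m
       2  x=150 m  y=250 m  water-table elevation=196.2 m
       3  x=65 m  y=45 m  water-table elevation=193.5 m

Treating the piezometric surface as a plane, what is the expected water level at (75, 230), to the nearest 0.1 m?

195.1 m

Differences from 1: to 2 (Δx, Δy, Δh) = (-145, 5, -1.7); to 3 = (-230, -200, -4.4).
Determinant of the coordinate differences = (-145)·(-200) − (-230)·5 = 30150.
∂h/∂x = [(-1.7)·(-200) − (-4.4)·5] / 30150 = +0.01201
∂h/∂y = [(-145)·(-4.4) − (-230)·(-1.7)] / 30150 = +0.008192
h(75, 230) = 197.9 + (+0.01201)·(-220) + (+0.008192)·(-15) = 197.9 -2.641 -0.123 = 195.136 m.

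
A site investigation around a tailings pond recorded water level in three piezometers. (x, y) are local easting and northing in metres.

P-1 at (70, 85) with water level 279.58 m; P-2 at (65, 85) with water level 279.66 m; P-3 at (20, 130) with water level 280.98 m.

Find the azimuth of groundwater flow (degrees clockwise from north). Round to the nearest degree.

With h = a·x + b·y + c and P-1 as origin, the differences give:
  (-5)·a + 0·b = +0.08
  (-50)·a + 45·b = +1.40
Eliminate b (×45 and ×0, subtract): -225·a = 3.600 → a = ∂h/∂x = -0.01600
Back-substitute: b = ∂h/∂y = +0.01333.
Flow direction (−∇h) has components (+0.01600 E, -0.01333 N).
Azimuth = atan2(E, N) = atan2(+0.01600, -0.01333) = 129.8° ≈ 130°.

130°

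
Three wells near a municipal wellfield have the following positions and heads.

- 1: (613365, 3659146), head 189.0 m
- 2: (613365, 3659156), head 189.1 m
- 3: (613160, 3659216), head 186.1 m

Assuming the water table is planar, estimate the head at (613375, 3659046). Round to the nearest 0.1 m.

188.2 m

With h = a·x + b·y + c and 1 as origin, the differences give:
  0·a + 10·b = +0.1
  (-205)·a + 70·b = -2.9
Eliminate b (×70 and ×10, subtract): 2050·a = 36.00 → a = ∂h/∂x = +0.01756
Back-substitute: b = ∂h/∂y = +0.010000.
h(613375, 3659046) = 189.0 + (+0.01756)·(10) + (+0.010000)·(-100) = 189.0 +0.176 -1.000 = 188.176 m.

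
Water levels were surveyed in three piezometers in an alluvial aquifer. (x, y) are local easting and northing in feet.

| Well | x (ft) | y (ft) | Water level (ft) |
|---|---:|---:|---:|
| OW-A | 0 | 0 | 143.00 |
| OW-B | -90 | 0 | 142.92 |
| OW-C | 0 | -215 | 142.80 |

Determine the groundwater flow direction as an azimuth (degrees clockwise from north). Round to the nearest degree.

∂h/∂x = (142.92 − 143.00) / (-90 − 0) = +0.0008889
∂h/∂y = (142.80 − 143.00) / (-215 − 0) = +0.0009302
Flow direction (−∇h) has components (-0.0008889 E, -0.0009302 N).
Azimuth = atan2(E, N) = atan2(-0.0008889, -0.0009302) = 223.7° ≈ 224°.

224°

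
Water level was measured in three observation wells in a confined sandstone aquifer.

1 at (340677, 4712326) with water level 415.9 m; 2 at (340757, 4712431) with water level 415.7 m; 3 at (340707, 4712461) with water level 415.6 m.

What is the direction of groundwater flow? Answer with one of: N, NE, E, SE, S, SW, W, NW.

N

Three-point gradient (reference 1): Δ to 2 = (80, 105, -0.2), Δ to 3 = (30, 135, -0.3).
∂h/∂x = +0.0005882, ∂h/∂y = -0.002353 (det = 7650).
Flow = −∇h = (-0.0005882 east, +0.002353 north), which points north.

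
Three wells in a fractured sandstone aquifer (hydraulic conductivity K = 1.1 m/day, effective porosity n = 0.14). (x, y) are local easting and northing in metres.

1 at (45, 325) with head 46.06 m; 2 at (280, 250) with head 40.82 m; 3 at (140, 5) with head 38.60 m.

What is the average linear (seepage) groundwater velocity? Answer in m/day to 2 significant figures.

Differences from 1: to 2 (Δx, Δy, Δh) = (235, -75, -5.24); to 3 = (95, -320, -7.46).
Determinant of the coordinate differences = 235·(-320) − 95·(-75) = -68075.
∂h/∂x = [(-5.24)·(-320) − (-7.46)·(-75)] / -68075 = -0.01641
∂h/∂y = [235·(-7.46) − 95·(-5.24)] / -68075 = +0.01844
|∇h| = √(-0.01641² + 0.01844²) = 0.02468
Seepage velocity v = K·i/n = 1.1 × 0.02468 / 0.14 = 0.1939 m/day.

0.19 m/day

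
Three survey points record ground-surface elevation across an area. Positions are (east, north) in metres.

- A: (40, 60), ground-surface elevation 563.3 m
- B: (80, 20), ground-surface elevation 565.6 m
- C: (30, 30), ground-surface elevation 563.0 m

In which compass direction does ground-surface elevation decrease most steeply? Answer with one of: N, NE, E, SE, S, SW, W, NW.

Taking A as reference: B−A = (40, -40, +2.3); C−A = (-10, -30, -0.3).
Determinant of the coordinate differences = 40·(-30) − (-10)·(-40) = -1600.
∂z/∂x = [(+2.3)·(-30) − (-0.3)·(-40)] / -1600 = +0.05063
∂z/∂y = [40·(-0.3) − (-10)·(+2.3)] / -1600 = -0.006875
Steepest decrease is along −∇f = (-0.05063 E, +0.006875 N) → west.

W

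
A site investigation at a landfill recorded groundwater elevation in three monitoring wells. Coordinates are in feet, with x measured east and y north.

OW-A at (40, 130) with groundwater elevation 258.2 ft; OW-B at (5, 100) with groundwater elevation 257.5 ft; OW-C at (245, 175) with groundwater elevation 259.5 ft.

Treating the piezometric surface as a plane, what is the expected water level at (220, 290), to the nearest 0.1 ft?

261.9 ft

Taking OW-A as reference: OW-B−OW-A = (-35, -30, -0.7); OW-C−OW-A = (205, 45, +1.3).
Determinant of the coordinate differences = (-35)·45 − 205·(-30) = 4575.
∂h/∂x = [(-0.7)·45 − (+1.3)·(-30)] / 4575 = +0.001639
∂h/∂y = [(-35)·(+1.3) − 205·(-0.7)] / 4575 = +0.02142
h(220, 290) = 258.2 + (+0.001639)·(180) + (+0.02142)·(160) = 258.2 +0.295 +3.427 = 261.922 ft.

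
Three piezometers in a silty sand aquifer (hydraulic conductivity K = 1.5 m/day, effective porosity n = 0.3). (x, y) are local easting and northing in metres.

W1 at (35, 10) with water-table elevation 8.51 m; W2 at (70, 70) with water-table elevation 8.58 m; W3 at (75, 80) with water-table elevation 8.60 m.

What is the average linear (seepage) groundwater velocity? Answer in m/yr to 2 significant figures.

Taking W1 as reference: W2−W1 = (35, 60, +0.07); W3−W1 = (40, 70, +0.09).
Determinant of the coordinate differences = 35·70 − 40·60 = 50.
∂h/∂x = [(+0.07)·70 − (+0.09)·60] / 50 = -0.010000
∂h/∂y = [35·(+0.09) − 40·(+0.07)] / 50 = +0.007000
|∇h| = √(-0.010000² + 0.007000²) = 0.01221
Seepage velocity v = K·i/n = 1.5 × 0.01221 / 0.3 = 0.06105 m/day = 22.3 m/yr.

22 m/yr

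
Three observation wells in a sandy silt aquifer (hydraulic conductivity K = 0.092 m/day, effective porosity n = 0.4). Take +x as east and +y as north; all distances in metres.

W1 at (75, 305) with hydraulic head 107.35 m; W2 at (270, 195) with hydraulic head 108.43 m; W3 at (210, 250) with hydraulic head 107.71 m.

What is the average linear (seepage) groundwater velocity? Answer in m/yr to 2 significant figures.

With h = a·x + b·y + c and W1 as origin, the differences give:
  195·a + (-110)·b = +1.08
  135·a + (-55)·b = +0.36
Eliminate b (×(-55) and ×(-110), subtract): 4125·a = -19.800 → a = ∂h/∂x = -0.004800
Back-substitute: b = ∂h/∂y = -0.01833.
|∇h| = √(-0.004800² + -0.01833²) = 0.01895
Seepage velocity v = K·i/n = 0.092 × 0.01895 / 0.4 = 0.004359 m/day = 1.592 m/yr.

1.6 m/yr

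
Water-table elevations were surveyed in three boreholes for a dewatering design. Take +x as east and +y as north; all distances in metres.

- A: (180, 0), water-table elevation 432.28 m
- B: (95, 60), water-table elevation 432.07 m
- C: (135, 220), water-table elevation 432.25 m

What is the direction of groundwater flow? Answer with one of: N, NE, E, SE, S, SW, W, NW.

W

Three-point gradient (reference A): Δ to B = (-85, 60, -0.21), Δ to C = (-45, 220, -0.03).
∂h/∂x = +0.002775, ∂h/∂y = +0.0004313 (det = -16000).
Flow = −∇h = (-0.002775 east, -0.0004313 north), which points west.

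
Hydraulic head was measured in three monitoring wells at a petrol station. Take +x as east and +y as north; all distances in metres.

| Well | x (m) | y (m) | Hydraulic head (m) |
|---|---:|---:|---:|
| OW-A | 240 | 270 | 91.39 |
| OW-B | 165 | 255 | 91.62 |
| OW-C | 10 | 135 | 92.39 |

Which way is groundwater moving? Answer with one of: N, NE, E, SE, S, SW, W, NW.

NE

Taking OW-A as reference: OW-B−OW-A = (-75, -15, +0.23); OW-C−OW-A = (-230, -135, +1.00).
Determinant of the coordinate differences = (-75)·(-135) − (-230)·(-15) = 6675.
∂h/∂x = [(+0.23)·(-135) − (+1.00)·(-15)] / 6675 = -0.002404
∂h/∂y = [(-75)·(+1.00) − (-230)·(+0.23)] / 6675 = -0.003311
Flow = −∇h = (+0.002404 east, +0.003311 north), which points northeast.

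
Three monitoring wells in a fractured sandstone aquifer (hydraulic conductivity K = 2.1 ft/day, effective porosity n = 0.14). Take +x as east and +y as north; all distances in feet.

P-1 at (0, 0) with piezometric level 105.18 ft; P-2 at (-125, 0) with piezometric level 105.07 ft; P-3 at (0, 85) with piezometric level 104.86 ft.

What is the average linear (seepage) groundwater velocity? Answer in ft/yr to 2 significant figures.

∂h/∂x = (105.07 − 105.18) / (-125 − 0) = +0.0008800
∂h/∂y = (104.86 − 105.18) / (85 − 0) = -0.003765
|∇h| = √(0.0008800² + -0.003765²) = 0.003866
Seepage velocity v = K·i/n = 2.1 × 0.003866 / 0.14 = 0.05799 ft/day = 21.18 ft/yr.

21 ft/yr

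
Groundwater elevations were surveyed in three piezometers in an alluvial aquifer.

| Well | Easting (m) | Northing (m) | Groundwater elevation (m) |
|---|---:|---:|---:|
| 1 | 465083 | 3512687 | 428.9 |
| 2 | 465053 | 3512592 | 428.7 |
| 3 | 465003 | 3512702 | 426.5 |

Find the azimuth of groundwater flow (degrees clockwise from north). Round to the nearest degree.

Three-point gradient (reference 1): Δ to 2 = (-30, -95, -0.2), Δ to 3 = (-80, 15, -2.4).
∂h/∂x = +0.02870, ∂h/∂y = -0.006957 (det = -8050).
Flow direction (−∇h) has components (-0.02870 E, +0.006957 N).
Azimuth = atan2(E, N) = atan2(-0.02870, +0.006957) = 283.6° ≈ 284°.

284°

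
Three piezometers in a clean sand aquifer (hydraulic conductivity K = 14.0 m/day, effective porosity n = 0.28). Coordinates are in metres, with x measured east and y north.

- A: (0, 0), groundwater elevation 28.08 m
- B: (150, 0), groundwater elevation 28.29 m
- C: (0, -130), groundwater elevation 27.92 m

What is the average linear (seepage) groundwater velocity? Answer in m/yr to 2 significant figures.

∂h/∂x = (28.29 − 28.08) / (150 − 0) = +0.001400
∂h/∂y = (27.92 − 28.08) / (-130 − 0) = +0.001231
|∇h| = √(0.001400² + 0.001231²) = 0.001864
Seepage velocity v = K·i/n = 14.0 × 0.001864 / 0.28 = 0.0932 m/day = 34.04 m/yr.

34 m/yr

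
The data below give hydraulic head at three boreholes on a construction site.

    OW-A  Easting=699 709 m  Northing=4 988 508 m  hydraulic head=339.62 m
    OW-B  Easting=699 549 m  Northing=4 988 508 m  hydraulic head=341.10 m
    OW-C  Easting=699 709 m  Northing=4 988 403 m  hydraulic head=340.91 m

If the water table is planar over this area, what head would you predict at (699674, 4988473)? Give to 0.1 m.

∂h/∂x = (341.10 − 339.62) / (699549 − 699709) = -0.009250
∂h/∂y = (340.91 − 339.62) / (4988403 − 4988508) = -0.01229
h(699674, 4988473) = 339.62 + (-0.009250)·(-35) + (-0.01229)·(-35) = 339.62 +0.324 +0.430 = 340.374 m.

340.4 m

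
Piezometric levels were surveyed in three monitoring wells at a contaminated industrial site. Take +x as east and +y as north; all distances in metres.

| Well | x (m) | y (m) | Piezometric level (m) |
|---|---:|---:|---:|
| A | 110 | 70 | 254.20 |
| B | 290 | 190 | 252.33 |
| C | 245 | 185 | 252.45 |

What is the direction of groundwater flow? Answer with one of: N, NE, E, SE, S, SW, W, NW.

With h = a·x + b·y + c and A as origin, the differences give:
  180·a + 120·b = -1.87
  135·a + 115·b = -1.75
Eliminate b (×115 and ×120, subtract): 4500·a = -5.050 → a = ∂h/∂x = -0.001122
Back-substitute: b = ∂h/∂y = -0.01390.
Flow = −∇h = (+0.001122 east, +0.01390 north), which points north.

N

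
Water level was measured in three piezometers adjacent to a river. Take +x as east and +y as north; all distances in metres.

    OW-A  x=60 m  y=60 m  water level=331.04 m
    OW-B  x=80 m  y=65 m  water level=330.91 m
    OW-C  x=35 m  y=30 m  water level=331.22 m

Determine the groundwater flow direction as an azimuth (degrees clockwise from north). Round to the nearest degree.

083°

Taking OW-A as reference: OW-B−OW-A = (20, 5, -0.13); OW-C−OW-A = (-25, -30, +0.18).
Determinant of the coordinate differences = 20·(-30) − (-25)·5 = -475.
∂h/∂x = [(-0.13)·(-30) − (+0.18)·5] / -475 = -0.006316
∂h/∂y = [20·(+0.18) − (-25)·(-0.13)] / -475 = -0.0007368
Flow direction (−∇h) has components (+0.006316 E, +0.0007368 N).
Azimuth = atan2(E, N) = atan2(+0.006316, +0.0007368) = 83.3° ≈ 083°.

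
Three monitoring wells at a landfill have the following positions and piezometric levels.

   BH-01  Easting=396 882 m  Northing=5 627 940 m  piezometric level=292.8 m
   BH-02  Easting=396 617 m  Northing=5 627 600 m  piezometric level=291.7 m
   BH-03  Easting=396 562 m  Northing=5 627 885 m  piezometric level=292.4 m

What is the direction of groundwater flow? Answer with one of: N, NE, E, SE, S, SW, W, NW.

Differences from BH-01: to BH-02 (Δx, Δy, Δh) = (-265, -340, -1.1); to BH-03 = (-320, -55, -0.4).
Determinant of the coordinate differences = (-265)·(-55) − (-320)·(-340) = -94225.
∂h/∂x = [(-1.1)·(-55) − (-0.4)·(-340)] / -94225 = +0.0008013
∂h/∂y = [(-265)·(-0.4) − (-320)·(-1.1)] / -94225 = +0.002611
Flow = −∇h = (-0.0008013 east, -0.002611 north), which points south.

S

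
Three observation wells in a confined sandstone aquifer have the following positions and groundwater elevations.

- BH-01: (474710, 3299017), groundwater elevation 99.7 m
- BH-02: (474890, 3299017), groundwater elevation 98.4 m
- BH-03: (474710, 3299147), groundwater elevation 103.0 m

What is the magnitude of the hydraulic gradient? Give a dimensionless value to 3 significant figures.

∂h/∂x = (98.4 − 99.7) / (474890 − 474710) = -0.007222
∂h/∂y = (103.0 − 99.7) / (3299147 − 3299017) = +0.02538
|∇h| = √(-0.007222² + 0.02538²) = 0.02639

0.0264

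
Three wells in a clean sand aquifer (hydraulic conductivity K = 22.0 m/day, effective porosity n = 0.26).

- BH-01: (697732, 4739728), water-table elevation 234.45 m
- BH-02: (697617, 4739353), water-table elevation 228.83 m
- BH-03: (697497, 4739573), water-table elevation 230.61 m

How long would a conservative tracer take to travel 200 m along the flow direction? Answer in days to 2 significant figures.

With h = a·x + b·y + c and BH-01 as origin, the differences give:
  (-115)·a + (-375)·b = -5.62
  (-235)·a + (-155)·b = -3.84
Eliminate b (×(-155) and ×(-375), subtract): -70300·a = -568.900 → a = ∂h/∂x = +0.008092
Back-substitute: b = ∂h/∂y = +0.01250.
|∇h| = √(0.008092² + 0.01250²) = 0.01489
Seepage velocity v = K·i/n = 22.0 × 0.01489 / 0.26 = 1.26 m/day.
t = 200 / 1.26 = 158.7 days.

160 days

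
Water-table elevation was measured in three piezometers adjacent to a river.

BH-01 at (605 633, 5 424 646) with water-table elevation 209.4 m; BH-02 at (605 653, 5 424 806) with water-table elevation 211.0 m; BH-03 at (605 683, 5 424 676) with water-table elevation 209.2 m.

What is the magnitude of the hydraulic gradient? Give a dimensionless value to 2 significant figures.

0.016

With h = a·x + b·y + c and BH-01 as origin, the differences give:
  20·a + 160·b = +1.6
  50·a + 30·b = -0.2
Eliminate b (×30 and ×160, subtract): -7400·a = 80.00 → a = ∂h/∂x = -0.01081
Back-substitute: b = ∂h/∂y = +0.01135.
|∇h| = √(-0.01081² + 0.01135²) = 0.01567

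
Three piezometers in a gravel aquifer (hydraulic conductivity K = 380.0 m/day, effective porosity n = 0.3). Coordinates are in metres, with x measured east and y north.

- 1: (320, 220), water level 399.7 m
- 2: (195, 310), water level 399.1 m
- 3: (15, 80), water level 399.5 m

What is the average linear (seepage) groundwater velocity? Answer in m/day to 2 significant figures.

With h = a·x + b·y + c and 1 as origin, the differences give:
  (-125)·a + 90·b = -0.6
  (-305)·a + (-140)·b = -0.2
Eliminate b (×(-140) and ×90, subtract): 44950·a = 102.00 → a = ∂h/∂x = +0.002269
Back-substitute: b = ∂h/∂y = -0.003515.
|∇h| = √(0.002269² + -0.003515²) = 0.004184
Seepage velocity v = K·i/n = 380.0 × 0.004184 / 0.3 = 5.3 m/day.

5.3 m/day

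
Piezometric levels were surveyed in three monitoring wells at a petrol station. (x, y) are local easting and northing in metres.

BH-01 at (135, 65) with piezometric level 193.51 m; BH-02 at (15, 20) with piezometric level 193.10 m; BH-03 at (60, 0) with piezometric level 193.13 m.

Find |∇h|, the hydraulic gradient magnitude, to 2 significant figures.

Differences from BH-01: to BH-02 (Δx, Δy, Δh) = (-120, -45, -0.41); to BH-03 = (-75, -65, -0.38).
Solve a·Δx + b·Δy = Δh: det = (-120)·(-65) − (-75)·(-45) = 4425.
∂h/∂x = [(-0.41)·(-65) − (-0.38)·(-45)] / 4425 = +0.002158
∂h/∂y = [(-120)·(-0.38) − (-75)·(-0.41)] / 4425 = +0.003356
|∇h| = √(0.002158² + 0.003356²) = 0.00399

0.0040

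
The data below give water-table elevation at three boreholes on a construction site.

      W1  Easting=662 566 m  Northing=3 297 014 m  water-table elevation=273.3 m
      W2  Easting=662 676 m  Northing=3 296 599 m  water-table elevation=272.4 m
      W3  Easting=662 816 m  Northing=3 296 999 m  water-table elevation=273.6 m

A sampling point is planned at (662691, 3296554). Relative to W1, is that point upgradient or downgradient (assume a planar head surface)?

downgradient

With h = a·x + b·y + c and W1 as origin, the differences give:
  110·a + (-415)·b = -0.9
  250·a + (-15)·b = +0.3
Eliminate b (×(-15) and ×(-415), subtract): 102100·a = 138.00 → a = ∂h/∂x = +0.001352
Back-substitute: b = ∂h/∂y = +0.002527.
Head at (662691, 3296554) = 273.3 + (+0.001352)·(125) + (+0.002527)·(-460) = 272.31 m.
That is lower than the 273.3 m at W1, so the point is downgradient.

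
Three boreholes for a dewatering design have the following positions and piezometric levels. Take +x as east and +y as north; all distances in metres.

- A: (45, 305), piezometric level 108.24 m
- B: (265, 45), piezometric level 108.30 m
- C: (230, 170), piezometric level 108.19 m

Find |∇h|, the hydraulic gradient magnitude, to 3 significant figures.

Three-point gradient (reference A): Δ to B = (220, -260, +0.06), Δ to C = (185, -135, -0.05).
∂h/∂x = -0.001147, ∂h/∂y = -0.001201 (det = 18400).
|∇h| = √(-0.001147² + -0.001201²) = 0.001661

0.00166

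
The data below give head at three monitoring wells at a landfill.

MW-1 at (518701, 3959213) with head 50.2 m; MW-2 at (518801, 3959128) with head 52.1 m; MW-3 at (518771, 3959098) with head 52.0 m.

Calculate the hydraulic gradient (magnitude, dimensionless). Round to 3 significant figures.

0.0145

Three-point gradient (reference MW-1): Δ to MW-2 = (100, -85, +1.9), Δ to MW-3 = (70, -115, +1.8).
∂h/∂x = +0.01180, ∂h/∂y = -0.008468 (det = -5550).
|∇h| = √(0.01180² + -0.008468²) = 0.01452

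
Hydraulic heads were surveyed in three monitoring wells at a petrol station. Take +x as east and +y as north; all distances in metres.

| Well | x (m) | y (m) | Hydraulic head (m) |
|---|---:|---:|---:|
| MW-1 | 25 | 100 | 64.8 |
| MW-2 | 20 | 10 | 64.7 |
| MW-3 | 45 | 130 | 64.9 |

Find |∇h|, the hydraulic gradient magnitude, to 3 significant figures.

0.00375

Differences from MW-1: to MW-2 (Δx, Δy, Δh) = (-5, -90, -0.1); to MW-3 = (20, 30, +0.1).
Solve a·Δx + b·Δy = Δh: det = (-5)·30 − 20·(-90) = 1650.
∂h/∂x = [(-0.1)·30 − (+0.1)·(-90)] / 1650 = +0.003636
∂h/∂y = [(-5)·(+0.1) − 20·(-0.1)] / 1650 = +0.0009091
|∇h| = √(0.003636² + 0.0009091²) = 0.003748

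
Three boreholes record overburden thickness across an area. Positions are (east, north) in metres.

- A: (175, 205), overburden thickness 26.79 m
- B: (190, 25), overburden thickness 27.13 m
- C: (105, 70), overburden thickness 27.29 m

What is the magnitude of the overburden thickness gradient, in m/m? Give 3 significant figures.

Three-point gradient (reference A): Δ to B = (15, -180, +0.34), Δ to C = (-70, -135, +0.50).
∂d/∂x = -0.003015, ∂d/∂y = -0.002140 (det = -14625).
|∇f| = √(-0.003015² + -0.002140²) = 0.003697 m/m

0.00370 m/m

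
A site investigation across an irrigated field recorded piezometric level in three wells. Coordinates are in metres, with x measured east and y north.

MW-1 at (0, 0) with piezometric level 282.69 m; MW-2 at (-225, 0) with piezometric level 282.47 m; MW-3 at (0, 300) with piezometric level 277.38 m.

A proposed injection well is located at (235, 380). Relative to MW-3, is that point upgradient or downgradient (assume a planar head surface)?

∂h/∂x = (282.47 − 282.69) / (-225 − 0) = +0.0009778
∂h/∂y = (277.38 − 282.69) / (300 − 0) = -0.01770
Head at (235, 380) = 282.69 + (+0.0009778)·(235) + (-0.01770)·(380) = 276.19 m.
That is lower than the 277.38 m at MW-3, so the point is downgradient.

downgradient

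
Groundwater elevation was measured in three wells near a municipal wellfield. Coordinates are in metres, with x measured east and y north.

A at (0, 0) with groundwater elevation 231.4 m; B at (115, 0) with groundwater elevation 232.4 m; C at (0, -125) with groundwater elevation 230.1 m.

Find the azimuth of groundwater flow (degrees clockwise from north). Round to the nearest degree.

220°

∂h/∂x = (232.4 − 231.4) / (115 − 0) = +0.008696
∂h/∂y = (230.1 − 231.4) / (-125 − 0) = +0.01040
Flow direction (−∇h) has components (-0.008696 E, -0.01040 N).
Azimuth = atan2(E, N) = atan2(-0.008696, -0.01040) = 219.9° ≈ 220°.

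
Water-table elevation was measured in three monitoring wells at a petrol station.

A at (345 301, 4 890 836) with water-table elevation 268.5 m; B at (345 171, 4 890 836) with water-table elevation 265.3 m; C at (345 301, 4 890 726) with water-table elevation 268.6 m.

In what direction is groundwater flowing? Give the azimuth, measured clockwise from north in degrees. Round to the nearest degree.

∂h/∂x = (265.3 − 268.5) / (345171 − 345301) = +0.02462
∂h/∂y = (268.6 − 268.5) / (4890726 − 4890836) = -0.0009091
Flow direction (−∇h) has components (-0.02462 E, +0.0009091 N).
Azimuth = atan2(E, N) = atan2(-0.02462, +0.0009091) = 272.1° ≈ 272°.

272°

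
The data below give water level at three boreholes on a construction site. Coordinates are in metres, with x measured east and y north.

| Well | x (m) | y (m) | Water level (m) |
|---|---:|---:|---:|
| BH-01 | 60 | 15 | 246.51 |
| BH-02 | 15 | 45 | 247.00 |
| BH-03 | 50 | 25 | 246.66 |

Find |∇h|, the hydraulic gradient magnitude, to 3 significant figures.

With h = a·x + b·y + c and BH-01 as origin, the differences give:
  (-45)·a + 30·b = +0.49
  (-10)·a + 10·b = +0.15
Eliminate b (×10 and ×30, subtract): -150·a = 0.400 → a = ∂h/∂x = -0.002667
Back-substitute: b = ∂h/∂y = +0.01233.
|∇h| = √(-0.002667² + 0.01233²) = 0.01262

0.0126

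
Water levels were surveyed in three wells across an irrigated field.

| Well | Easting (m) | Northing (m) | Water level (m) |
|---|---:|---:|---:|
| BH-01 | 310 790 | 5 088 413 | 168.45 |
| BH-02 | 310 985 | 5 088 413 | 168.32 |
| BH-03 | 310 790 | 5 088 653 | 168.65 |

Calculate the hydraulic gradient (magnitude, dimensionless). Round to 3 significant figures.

∂h/∂x = (168.32 − 168.45) / (310985 − 310790) = -0.0006667
∂h/∂y = (168.65 − 168.45) / (5088653 − 5088413) = +0.0008333
|∇h| = √(-0.0006667² + 0.0008333²) = 0.001067

0.00107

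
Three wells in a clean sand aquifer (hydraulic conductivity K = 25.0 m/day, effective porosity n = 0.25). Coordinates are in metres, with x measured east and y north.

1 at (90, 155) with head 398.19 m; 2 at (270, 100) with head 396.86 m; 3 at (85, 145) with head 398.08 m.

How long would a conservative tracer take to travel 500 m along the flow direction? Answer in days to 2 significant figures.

Three-point gradient (reference 1): Δ to 2 = (180, -55, -1.33), Δ to 3 = (-5, -10, -0.11).
∂h/∂x = -0.003494, ∂h/∂y = +0.01275 (det = -2075).
|∇h| = √(-0.003494² + 0.01275²) = 0.01322
Seepage velocity v = K·i/n = 25.0 × 0.01322 / 0.25 = 1.322 m/day.
t = 500 / 1.322 = 378.2 days.

380 days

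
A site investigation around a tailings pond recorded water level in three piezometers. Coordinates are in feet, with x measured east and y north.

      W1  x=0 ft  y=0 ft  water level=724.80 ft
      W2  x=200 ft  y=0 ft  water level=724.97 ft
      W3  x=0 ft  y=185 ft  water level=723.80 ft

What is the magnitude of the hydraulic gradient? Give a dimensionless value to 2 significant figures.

0.0055

∂h/∂x = (724.97 − 724.80) / (200 − 0) = +0.0008500
∂h/∂y = (723.80 − 724.80) / (185 − 0) = -0.005405
|∇h| = √(0.0008500² + -0.005405²) = 0.005471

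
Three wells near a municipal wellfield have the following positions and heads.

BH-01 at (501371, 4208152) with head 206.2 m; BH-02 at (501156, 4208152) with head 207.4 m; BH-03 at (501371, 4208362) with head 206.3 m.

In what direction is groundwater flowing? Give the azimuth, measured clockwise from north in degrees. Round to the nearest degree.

095°

∂h/∂x = (207.4 − 206.2) / (501156 − 501371) = -0.005581
∂h/∂y = (206.3 − 206.2) / (4208362 − 4208152) = +0.0004762
Flow direction (−∇h) has components (+0.005581 E, -0.0004762 N).
Azimuth = atan2(E, N) = atan2(+0.005581, -0.0004762) = 94.9° ≈ 095°.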